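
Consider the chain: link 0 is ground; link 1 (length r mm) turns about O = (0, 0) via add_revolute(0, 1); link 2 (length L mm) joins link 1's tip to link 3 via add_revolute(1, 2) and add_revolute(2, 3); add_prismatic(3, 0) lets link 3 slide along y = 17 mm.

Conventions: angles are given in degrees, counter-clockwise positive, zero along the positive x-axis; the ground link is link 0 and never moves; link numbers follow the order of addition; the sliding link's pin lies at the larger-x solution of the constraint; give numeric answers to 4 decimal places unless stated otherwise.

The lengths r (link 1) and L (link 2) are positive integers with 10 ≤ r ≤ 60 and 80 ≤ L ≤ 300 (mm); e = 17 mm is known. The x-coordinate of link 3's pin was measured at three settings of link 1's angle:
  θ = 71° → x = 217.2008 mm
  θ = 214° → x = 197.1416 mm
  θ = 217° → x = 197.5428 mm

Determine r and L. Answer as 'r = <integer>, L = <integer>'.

constraint per measurement: (x − r cos θ)² + (r sin θ − e)² = L²
subtracting the θ₁ and θ₂ equations cancels the r² and L² terms:
r = (x₁² − x₂²) / (2[(x₁cos θ₁ + e sin θ₁) − (x₂cos θ₂ + e sin θ₂)]) = 15.9999 → r = 16
L² = (x₁ − r cos θ₁)² + (r sin θ₁ − e)² = 44943.9882 → L = 212.0000 → L = 212
check at θ₃=217°: x = 197.5428 (printed 197.5428) ✓

r = 16, L = 212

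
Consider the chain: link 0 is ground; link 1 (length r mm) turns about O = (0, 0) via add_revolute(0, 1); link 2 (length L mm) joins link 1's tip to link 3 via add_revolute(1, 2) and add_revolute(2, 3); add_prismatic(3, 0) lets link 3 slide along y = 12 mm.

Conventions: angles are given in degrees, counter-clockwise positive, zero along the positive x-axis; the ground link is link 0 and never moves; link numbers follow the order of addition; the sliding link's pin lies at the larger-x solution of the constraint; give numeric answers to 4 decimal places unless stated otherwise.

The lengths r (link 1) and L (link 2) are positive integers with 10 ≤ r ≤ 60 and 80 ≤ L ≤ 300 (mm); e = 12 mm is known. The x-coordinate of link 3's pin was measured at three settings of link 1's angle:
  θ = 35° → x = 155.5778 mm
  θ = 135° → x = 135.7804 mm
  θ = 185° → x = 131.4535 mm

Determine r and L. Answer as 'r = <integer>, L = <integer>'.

constraint per measurement: (x − r cos θ)² + (r sin θ − e)² = L²
subtracting the θ₁ and θ₂ equations cancels the r² and L² terms:
r = (x₁² − x₂²) / (2[(x₁cos θ₁ + e sin θ₁) − (x₂cos θ₂ + e sin θ₂)]) = 13.0000 → r = 13
L² = (x₁ − r cos θ₁)² + (r sin θ₁ − e)² = 21025.0073 → L = 145.0000 → L = 145
check at θ₃=185°: x = 131.4535 (printed 131.4535) ✓

r = 13, L = 145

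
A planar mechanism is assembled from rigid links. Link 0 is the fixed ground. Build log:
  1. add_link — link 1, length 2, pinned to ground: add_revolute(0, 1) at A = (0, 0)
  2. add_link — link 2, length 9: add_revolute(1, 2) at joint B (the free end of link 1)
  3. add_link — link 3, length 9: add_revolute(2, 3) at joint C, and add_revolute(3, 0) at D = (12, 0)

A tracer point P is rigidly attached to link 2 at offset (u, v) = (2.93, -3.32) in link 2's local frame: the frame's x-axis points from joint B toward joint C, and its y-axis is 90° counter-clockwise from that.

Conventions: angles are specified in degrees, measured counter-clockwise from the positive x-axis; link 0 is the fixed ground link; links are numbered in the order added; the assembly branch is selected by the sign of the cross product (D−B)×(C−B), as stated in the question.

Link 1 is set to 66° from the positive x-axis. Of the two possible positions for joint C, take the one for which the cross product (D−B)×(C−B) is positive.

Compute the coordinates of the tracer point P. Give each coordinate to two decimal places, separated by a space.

A=(0,0), D=(12.00,0)
B = A + 2.00·(cos66°, sin66°) = (0.8135, 1.8271)
|BD| = 11.3348
circle(B,9.00) ∩ circle(D,9.00): a=5.6674, h=6.9915
  candidates: C₊=(7.5337,7.8136) cross=79.247; C₋=(5.2798,-5.9865) cross=-79.247
  branch + wants cross > 0 → take C=(7.5337,7.8136) (cross=79.247)
ex = (C−B)/|BC| = (0.7467,0.6652); ey = (-0.6652,0.7467)
P = B + 2.93·ex + -3.32·ey = (5.2096,1.2970)

5.21 1.30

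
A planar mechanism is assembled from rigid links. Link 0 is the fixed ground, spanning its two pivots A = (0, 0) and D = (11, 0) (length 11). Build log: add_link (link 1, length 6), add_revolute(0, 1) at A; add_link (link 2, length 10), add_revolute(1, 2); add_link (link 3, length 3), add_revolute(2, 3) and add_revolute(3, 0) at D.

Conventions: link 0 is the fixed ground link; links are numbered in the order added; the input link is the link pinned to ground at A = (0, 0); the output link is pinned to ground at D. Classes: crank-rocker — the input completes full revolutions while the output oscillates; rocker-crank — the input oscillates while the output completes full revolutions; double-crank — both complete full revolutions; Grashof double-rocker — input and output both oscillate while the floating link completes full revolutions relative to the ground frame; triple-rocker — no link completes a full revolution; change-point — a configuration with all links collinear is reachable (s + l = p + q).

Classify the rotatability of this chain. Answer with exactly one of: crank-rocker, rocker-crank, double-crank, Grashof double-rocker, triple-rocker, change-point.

lengths: ground=11, input=6, coupler=10, output=3
sorted: s=3 (shortest), l=11 (longest), p+q=16
s + l = 14 vs p + q = 16
s + l < p + q (Grashof) with shortest = output link → rocker-crank

rocker-crank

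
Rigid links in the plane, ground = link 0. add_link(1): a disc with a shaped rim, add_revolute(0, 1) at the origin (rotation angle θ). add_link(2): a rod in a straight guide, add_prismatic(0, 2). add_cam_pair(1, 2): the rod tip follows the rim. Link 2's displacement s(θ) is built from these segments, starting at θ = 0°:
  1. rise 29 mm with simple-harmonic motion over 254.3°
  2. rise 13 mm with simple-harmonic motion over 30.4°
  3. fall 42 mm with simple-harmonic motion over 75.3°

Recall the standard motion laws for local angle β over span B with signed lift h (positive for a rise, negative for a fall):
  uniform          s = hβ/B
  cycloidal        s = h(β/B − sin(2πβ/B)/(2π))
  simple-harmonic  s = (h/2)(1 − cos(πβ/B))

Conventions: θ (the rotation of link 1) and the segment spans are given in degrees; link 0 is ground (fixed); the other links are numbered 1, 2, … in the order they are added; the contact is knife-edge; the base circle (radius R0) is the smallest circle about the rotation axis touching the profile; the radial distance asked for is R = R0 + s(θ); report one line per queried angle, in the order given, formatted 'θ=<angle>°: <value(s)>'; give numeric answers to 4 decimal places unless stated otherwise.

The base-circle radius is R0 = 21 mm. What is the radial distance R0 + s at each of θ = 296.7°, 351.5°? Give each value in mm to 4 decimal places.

segment 1 (0° to 254.3°, simple-harmonic, h = 29) is passed completely: s = 0.0000 + (29) = 29.0000
segment 2 (254.3° to 284.7°, simple-harmonic, h = 13) is passed completely: s = 29.0000 + (13) = 42.0000
θ = 296.7° falls in segment 3 (284.7° to 360°, simple-harmonic, h = -42): β = 296.7 − 284.7 = 12°, B = 75.3°; Δs = -42/2·(1 − cos(π·0.1594)) = -2.5773; s = 42.0000 − 2.5773 = 39.4227
θ = 351.5° falls in segment 3 (284.7° to 360°, simple-harmonic, h = -42): β = 351.5 − 284.7 = 66.8°, B = 75.3°; Δs = -42/2·(1 − cos(π·0.8871)) = -40.6933; s = 42.0000 − 40.6933 = 1.3067
θ=296.7°: R = R0 + s = 21 + 39.4227 = 60.4227
θ=351.5°: R = R0 + s = 21 + 1.3067 = 22.3067

θ=296.7°: 60.4227
θ=351.5°: 22.3067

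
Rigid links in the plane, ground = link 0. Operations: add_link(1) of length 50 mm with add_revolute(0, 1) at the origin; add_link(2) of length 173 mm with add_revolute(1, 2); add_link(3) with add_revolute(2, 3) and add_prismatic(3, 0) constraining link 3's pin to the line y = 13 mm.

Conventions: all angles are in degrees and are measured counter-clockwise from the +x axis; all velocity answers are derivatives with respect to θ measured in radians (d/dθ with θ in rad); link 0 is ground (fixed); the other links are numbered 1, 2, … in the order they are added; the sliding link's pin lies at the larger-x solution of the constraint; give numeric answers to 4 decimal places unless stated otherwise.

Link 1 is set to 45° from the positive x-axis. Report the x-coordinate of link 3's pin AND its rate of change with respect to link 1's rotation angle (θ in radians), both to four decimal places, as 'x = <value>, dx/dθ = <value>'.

geometry: r = 50 mm, L = 173 mm, e = 13 mm
crank pin P = (r cos θ, r sin θ) = (35.355339, 35.355339)
h = r sin θ − e = 35.355339 − 13 = 22.355339
x = r cos θ + √(L² − h²) = 35.355339 + 171.549523 = 206.904862
dx/dθ = −r sin θ − h·r cos θ/√(L² − h²) (θ in radians; h = 22.355339) = -39.962642

x = 206.9049, dx/dθ = -39.9626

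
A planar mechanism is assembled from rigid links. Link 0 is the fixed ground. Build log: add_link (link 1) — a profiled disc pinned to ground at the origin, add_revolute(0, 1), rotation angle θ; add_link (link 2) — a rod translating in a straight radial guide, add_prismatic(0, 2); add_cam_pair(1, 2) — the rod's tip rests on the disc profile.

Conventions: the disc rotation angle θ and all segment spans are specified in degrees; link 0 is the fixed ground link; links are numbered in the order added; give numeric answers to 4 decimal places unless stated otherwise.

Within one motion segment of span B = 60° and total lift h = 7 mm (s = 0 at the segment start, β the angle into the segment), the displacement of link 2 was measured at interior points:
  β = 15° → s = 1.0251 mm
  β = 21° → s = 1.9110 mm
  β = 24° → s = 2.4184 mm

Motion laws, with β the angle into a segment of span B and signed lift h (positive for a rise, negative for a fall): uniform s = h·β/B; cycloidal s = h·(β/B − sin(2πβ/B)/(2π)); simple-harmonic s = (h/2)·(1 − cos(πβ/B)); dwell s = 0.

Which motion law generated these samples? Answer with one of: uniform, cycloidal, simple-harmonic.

candidates at β/B = r: uniform s = h·r (linear in β); cycloidal s = h·(r − sin(2πr)/(2π)); simple-harmonic s = (h/2)(1 − cos(πr))
β=15°: printed 1.0251 | uniform 1.7500, cycloidal 0.6359, simple-harmonic 1.0251
β=21°: printed 1.9110 | uniform 2.4500, cycloidal 1.5487, simple-harmonic 1.9110
β=24°: printed 2.4184 | uniform 2.8000, cycloidal 2.1452, simple-harmonic 2.4184
only one law matches every sample → simple-harmonic

simple-harmonic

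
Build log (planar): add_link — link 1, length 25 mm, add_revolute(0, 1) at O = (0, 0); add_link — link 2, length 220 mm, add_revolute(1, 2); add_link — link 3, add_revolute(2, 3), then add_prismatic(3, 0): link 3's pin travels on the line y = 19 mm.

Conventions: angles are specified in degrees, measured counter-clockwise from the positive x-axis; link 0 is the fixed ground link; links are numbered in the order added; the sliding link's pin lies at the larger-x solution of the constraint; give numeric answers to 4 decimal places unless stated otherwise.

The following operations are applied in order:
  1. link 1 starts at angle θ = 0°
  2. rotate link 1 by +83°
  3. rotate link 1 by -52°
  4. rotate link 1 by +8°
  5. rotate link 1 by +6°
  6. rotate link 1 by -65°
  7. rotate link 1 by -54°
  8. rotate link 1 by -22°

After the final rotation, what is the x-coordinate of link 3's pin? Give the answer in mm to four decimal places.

geometry: r = 25 mm, L = 220 mm, e = 19 mm; θ starts at 0°
rotate link 1 by +83°: θ ← 0° +83° = 83°
rotate link 1 by -52°: θ ← 83° -52° = 31°
rotate link 1 by +8°: θ ← 31° +8° = 39°
rotate link 1 by +6°: θ ← 39° +6° = 45°
rotate link 1 by -65°: θ ← 45° -65° = -20°
rotate link 1 by -54°: θ ← -20° -54° = -74°
rotate link 1 by -22°: θ ← -74° -22° = -96°
crank pin P = (r cos θ, r sin θ) = (-2.613212, -24.863047)
h = r sin θ − e = -24.863047 − 19 = -43.863047
x = r cos θ + √(L² − h²) = -2.613212 + 215.583007 = 212.969796

212.9698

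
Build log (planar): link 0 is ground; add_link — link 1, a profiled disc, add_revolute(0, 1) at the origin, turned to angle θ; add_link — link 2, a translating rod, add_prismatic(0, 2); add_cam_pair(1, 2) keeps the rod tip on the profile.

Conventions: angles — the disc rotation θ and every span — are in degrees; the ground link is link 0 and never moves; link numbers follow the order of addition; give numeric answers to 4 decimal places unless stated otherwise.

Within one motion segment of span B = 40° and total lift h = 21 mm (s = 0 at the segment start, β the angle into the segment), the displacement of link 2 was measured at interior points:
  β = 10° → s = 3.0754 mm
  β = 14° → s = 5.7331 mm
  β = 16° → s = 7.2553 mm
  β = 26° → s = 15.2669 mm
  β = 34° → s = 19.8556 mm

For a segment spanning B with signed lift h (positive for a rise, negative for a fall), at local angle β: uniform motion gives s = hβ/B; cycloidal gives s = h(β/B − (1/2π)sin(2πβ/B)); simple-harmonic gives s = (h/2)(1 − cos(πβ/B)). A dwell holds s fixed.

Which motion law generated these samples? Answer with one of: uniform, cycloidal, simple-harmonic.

candidates at β/B = r: uniform s = h·r (linear in β); cycloidal s = h·(r − sin(2πr)/(2π)); simple-harmonic s = (h/2)(1 − cos(πr))
β=10°: printed 3.0754 | uniform 5.2500, cycloidal 1.9077, simple-harmonic 3.0754
β=14°: printed 5.7331 | uniform 7.3500, cycloidal 4.6461, simple-harmonic 5.7331
β=16°: printed 7.2553 | uniform 8.4000, cycloidal 6.4355, simple-harmonic 7.2553
β=26°: printed 15.2669 | uniform 13.6500, cycloidal 16.3539, simple-harmonic 15.2669
β=34°: printed 19.8556 | uniform 17.8500, cycloidal 20.5539, simple-harmonic 19.8556
only one law matches every sample → simple-harmonic

simple-harmonic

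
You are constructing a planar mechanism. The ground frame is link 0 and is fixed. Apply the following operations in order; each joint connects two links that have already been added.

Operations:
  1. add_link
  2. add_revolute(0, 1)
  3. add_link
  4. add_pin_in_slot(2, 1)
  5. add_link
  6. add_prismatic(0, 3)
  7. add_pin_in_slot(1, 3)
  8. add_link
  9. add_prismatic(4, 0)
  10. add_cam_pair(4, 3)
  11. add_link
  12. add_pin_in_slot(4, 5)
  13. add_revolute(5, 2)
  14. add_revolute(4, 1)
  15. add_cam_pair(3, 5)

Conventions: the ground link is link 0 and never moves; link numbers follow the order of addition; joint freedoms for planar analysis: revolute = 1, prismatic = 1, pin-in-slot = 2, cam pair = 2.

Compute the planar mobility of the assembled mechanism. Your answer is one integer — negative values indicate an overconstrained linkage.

ground; <1,0,0>
#1 <2,0,0>
R:0↔1 J1 <2,1,0>
#2 <3,1,0>
PS:2↔1 J2 <3,1,1>
#3 <4,1,1>
P:0↔3 J1 <4,2,1>
PS:1↔3 J2 <4,2,2>
#4 <5,2,2>
P:4↔0 J1 <5,3,2>
C:4↔3 J2 <5,3,3>
#5 <6,3,3>
PS:4↔5 J2 <6,3,4>
R:5↔2 J1 <6,4,4>
R:4↔1 J1 <6,5,4>
C:3↔5 J2 <6,5,5>
3×5 − 2×5 − 1×5 = 0

M = 0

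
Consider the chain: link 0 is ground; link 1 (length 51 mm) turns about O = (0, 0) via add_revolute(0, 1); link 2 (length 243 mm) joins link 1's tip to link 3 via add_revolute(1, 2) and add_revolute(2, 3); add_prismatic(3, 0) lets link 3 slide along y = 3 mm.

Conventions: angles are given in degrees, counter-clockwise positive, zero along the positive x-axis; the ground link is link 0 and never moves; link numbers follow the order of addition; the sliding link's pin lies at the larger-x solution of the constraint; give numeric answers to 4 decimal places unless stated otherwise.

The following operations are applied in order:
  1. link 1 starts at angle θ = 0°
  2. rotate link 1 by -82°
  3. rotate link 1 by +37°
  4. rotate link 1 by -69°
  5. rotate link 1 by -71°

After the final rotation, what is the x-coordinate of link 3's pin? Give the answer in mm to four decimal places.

geometry: r = 51 mm, L = 243 mm, e = 3 mm; θ starts at 0°
rotate link 1 by -82°: θ ← 0° -82° = -82°
rotate link 1 by +37°: θ ← -82° +37° = -45°
rotate link 1 by -69°: θ ← -45° -69° = -114°
rotate link 1 by -71°: θ ← -114° -71° = -185°
crank pin P = (r cos θ, r sin θ) = (-50.805930, 4.444943)
h = r sin θ − e = 4.444943 − 3 = 1.444943
x = r cos θ + √(L² − h²) = -50.805930 + 242.995704 = 192.189774

192.1898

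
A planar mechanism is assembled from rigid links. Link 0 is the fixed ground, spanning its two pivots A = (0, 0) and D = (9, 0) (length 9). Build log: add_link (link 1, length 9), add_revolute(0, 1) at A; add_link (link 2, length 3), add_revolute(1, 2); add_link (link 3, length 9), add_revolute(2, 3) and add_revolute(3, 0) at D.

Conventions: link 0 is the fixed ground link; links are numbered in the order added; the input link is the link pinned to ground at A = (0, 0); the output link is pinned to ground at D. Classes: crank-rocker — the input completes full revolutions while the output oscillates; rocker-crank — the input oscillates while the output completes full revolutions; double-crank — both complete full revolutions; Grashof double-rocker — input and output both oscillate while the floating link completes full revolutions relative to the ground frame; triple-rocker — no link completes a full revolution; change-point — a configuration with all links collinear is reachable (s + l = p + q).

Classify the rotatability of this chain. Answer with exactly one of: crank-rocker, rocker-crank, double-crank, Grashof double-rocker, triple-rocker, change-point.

lengths: ground=9, input=9, coupler=3, output=9
sorted: s=3 (shortest), l=9 (longest), p+q=18
s + l = 12 vs p + q = 18
s + l < p + q (Grashof) with shortest = coupler link → Grashof double-rocker

Grashof double-rocker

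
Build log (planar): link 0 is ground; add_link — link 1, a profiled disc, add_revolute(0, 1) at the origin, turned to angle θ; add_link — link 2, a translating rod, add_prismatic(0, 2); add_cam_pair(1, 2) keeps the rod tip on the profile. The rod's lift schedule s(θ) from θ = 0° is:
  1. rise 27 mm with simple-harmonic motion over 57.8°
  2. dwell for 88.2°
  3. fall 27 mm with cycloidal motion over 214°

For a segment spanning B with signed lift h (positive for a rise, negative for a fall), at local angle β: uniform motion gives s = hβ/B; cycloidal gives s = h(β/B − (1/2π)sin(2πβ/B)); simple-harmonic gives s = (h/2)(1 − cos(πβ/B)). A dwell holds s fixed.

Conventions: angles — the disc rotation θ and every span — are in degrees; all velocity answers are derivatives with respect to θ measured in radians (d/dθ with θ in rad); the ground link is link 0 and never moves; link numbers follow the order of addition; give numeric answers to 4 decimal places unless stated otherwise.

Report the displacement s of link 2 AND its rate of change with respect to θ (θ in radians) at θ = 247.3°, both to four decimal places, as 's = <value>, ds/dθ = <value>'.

seg 1 [0°–57.8°] simple-harmonic, h=27: full span → s += 27 → s = 27.0000
seg 2 [57.8°–146°] dwell: s stays 27.0000
seg 3 [146°–360°] cycloidal, h=-27: θ=247.3° here. β=101.3, B=214. -27·(0.4734 − sin(2π·0.4734)/(2π)) = -12.0650 → s = 14.9350
velocity in seg [146°–360°] (cycloidal), θ in radians: β = 101.3° = 1.7680 rad, B = 214° = 3.7350 rad; ds/dθ = (h/B)(1 − cos(2πβ/B)) = ((-27)/3.7350)(1 − cos(2π·0.4734)) = -14.356816 mm/rad

s = 14.9350, ds/dθ = -14.3568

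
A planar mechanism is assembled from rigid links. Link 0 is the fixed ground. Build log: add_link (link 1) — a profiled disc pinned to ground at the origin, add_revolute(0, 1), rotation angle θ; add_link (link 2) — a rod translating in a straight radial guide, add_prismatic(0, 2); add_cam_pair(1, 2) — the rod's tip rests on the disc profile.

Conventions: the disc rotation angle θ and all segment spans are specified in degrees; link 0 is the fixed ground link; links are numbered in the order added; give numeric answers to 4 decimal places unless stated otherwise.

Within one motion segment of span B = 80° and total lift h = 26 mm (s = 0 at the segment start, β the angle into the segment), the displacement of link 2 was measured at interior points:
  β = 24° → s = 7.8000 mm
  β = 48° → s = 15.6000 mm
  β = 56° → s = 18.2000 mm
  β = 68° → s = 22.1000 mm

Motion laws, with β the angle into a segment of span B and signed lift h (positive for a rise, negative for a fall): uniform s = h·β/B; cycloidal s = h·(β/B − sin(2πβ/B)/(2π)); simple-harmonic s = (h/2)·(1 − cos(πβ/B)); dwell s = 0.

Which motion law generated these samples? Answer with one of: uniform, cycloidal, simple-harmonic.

candidates at β/B = r: uniform s = h·r (linear in β); cycloidal s = h·(r − sin(2πr)/(2π)); simple-harmonic s = (h/2)(1 − cos(πr))
β=24°: printed 7.8000 | uniform 7.8000, cycloidal 3.8645, simple-harmonic 5.3588
β=48°: printed 15.6000 | uniform 15.6000, cycloidal 18.0323, simple-harmonic 17.0172
β=56°: printed 18.2000 | uniform 18.2000, cycloidal 22.1355, simple-harmonic 20.6412
β=68°: printed 22.1000 | uniform 22.1000, cycloidal 25.4477, simple-harmonic 24.5831
only one law matches every sample → uniform

uniform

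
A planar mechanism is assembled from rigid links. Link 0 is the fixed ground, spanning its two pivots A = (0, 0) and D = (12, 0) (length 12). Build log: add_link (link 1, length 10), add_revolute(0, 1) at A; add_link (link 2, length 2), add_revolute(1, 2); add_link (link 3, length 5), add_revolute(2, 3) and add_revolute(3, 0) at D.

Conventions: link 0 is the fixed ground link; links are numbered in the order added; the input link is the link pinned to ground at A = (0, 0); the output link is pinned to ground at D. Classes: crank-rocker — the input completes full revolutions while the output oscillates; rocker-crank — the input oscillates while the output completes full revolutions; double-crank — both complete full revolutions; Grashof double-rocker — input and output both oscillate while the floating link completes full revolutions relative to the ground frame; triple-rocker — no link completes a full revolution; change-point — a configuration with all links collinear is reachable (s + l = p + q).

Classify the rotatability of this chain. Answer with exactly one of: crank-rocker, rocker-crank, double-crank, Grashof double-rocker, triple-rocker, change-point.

lengths: ground=12, input=10, coupler=2, output=5
sorted: s=2 (shortest), l=12 (longest), p+q=15
s + l = 14 vs p + q = 15
s + l < p + q (Grashof) with shortest = coupler link → Grashof double-rocker

Grashof double-rocker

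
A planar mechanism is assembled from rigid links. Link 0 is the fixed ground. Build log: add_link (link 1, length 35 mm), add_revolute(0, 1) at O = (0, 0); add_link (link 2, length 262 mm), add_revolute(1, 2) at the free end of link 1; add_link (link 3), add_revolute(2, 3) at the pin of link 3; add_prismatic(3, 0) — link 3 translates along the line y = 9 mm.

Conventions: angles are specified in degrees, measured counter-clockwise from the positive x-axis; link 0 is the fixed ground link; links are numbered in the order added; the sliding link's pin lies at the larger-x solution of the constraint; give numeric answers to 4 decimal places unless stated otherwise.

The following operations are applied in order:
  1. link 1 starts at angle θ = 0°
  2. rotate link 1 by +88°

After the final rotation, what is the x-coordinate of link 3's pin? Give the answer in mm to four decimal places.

geometry: r = 35 mm, L = 262 mm, e = 9 mm; θ starts at 0°
rotate link 1 by +88°: θ ← 0° +88° = 88°
crank pin P = (r cos θ, r sin θ) = (1.221482, 34.978679)
h = r sin θ − e = 34.978679 − 9 = 25.978679
x = r cos θ + √(L² − h²) = 1.221482 + 260.708857 = 261.930340

261.9303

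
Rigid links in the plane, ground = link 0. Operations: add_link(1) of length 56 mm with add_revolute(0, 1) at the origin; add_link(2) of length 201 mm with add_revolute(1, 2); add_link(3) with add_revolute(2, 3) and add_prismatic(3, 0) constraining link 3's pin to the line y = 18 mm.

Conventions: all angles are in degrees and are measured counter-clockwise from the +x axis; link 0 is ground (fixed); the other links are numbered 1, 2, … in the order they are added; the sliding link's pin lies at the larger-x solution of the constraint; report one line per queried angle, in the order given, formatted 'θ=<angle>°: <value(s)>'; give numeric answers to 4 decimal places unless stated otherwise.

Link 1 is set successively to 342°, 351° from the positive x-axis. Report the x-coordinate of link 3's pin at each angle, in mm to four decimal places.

geometry: r = 56 mm, L = 201 mm, e = 18 mm
θ=342°: crank pin P = (r cos θ, r sin θ) = (53.259165, -17.304952)
θ=342°: h = r sin θ − e = -17.304952 − 18 = -35.304952
θ=342°: x = r cos θ + √(L² − h²) = 53.259165 + 197.875113 = 251.134278
θ=351°: crank pin P = (r cos θ, r sin θ) = (55.310547, -8.760330)
θ=351°: h = r sin θ − e = -8.760330 − 18 = -26.760330
θ=351°: x = r cos θ + √(L² − h²) = 55.310547 + 199.210654 = 254.521201

θ=342°: 251.1343
θ=351°: 254.5212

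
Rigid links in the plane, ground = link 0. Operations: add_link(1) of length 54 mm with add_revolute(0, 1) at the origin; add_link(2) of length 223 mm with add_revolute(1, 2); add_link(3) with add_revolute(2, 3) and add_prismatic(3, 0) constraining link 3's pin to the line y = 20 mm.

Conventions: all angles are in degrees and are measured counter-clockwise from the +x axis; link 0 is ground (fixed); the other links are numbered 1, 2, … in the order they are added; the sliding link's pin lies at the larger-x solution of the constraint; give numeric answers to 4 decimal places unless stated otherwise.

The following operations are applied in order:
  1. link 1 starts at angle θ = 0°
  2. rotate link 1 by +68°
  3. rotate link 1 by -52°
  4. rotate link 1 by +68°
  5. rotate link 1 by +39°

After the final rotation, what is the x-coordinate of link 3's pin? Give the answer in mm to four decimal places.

geometry: r = 54 mm, L = 223 mm, e = 20 mm; θ starts at 0°
rotate link 1 by +68°: θ ← 0° +68° = 68°
rotate link 1 by -52°: θ ← 68° -52° = 16°
rotate link 1 by +68°: θ ← 16° +68° = 84°
rotate link 1 by +39°: θ ← 84° +39° = 123°
crank pin P = (r cos θ, r sin θ) = (-29.410508, 45.288211)
h = r sin θ − e = 45.288211 − 20 = 25.288211
x = r cos θ + √(L² − h²) = -29.410508 + 221.561518 = 192.151010

192.1510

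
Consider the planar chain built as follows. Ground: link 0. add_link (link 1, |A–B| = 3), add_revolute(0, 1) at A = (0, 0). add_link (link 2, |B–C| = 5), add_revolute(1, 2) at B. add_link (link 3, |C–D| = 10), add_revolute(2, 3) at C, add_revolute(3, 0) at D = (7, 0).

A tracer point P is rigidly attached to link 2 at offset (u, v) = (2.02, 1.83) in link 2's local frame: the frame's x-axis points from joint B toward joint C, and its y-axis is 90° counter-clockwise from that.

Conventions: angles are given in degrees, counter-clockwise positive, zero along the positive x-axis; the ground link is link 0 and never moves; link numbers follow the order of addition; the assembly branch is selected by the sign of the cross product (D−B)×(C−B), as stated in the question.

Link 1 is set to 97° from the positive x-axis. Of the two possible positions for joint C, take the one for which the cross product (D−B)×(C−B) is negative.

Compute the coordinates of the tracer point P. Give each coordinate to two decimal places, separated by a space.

A=(0,0), D=(7.00,0)
B = A + 3.00·(cos97°, sin97°) = (-0.3656, 2.9776)
|BD| = 7.9447
circle(B,5.00) ∩ circle(D,10.00): a=-0.7478, h=4.9438
  candidates: C₊=(0.7940,7.8413) cross=39.277; C₋=(-2.9118,-1.3255) cross=-39.277
  branch - wants cross < 0 → take C=(-2.9118,-1.3255) (cross=-39.277)
ex = (C−B)/|BC| = (-0.5092,-0.8606); ey = (0.8606,-0.5092)
P = B + 2.02·ex + 1.83·ey = (0.1807,0.3073)

0.18 0.31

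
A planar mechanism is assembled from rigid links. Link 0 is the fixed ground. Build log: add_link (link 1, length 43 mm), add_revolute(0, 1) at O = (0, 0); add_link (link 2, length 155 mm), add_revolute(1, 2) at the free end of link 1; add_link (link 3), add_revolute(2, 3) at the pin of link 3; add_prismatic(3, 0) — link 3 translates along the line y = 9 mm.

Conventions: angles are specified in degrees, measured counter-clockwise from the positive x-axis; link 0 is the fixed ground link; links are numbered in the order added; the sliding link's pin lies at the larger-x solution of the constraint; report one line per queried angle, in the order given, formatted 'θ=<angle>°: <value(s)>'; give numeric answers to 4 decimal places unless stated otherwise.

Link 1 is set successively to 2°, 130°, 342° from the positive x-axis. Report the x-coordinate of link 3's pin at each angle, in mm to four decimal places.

geometry: r = 43 mm, L = 155 mm, e = 9 mm
θ=2°: crank pin P = (r cos θ, r sin θ) = (42.973806, 1.500678)
θ=2°: h = r sin θ − e = 1.500678 − 9 = -7.499322
θ=2°: x = r cos θ + √(L² − h²) = 42.973806 + 154.818475 = 197.792280
θ=130°: crank pin P = (r cos θ, r sin θ) = (-27.639867, 32.939911)
θ=130°: h = r sin θ − e = 32.939911 − 9 = 23.939911
θ=130°: x = r cos θ + √(L² − h²) = -27.639867 + 153.140069 = 125.500202
θ=342°: crank pin P = (r cos θ, r sin θ) = (40.895430, -13.287731)
θ=342°: h = r sin θ − e = -13.287731 − 9 = -22.287731
θ=342°: x = r cos θ + √(L² − h²) = 40.895430 + 153.389234 = 194.284664

θ=2°: 197.7923
θ=130°: 125.5002
θ=342°: 194.2847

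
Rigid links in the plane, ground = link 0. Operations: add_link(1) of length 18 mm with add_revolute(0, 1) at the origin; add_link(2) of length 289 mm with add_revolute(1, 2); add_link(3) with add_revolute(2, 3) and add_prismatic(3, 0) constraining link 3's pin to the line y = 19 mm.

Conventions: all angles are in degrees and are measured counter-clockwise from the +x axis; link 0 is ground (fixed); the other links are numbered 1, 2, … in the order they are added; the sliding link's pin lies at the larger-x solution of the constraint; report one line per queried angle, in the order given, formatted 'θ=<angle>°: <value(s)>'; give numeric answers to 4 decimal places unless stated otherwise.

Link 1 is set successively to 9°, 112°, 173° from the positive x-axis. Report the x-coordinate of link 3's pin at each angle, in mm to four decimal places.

geometry: r = 18 mm, L = 289 mm, e = 19 mm
θ=9°: crank pin P = (r cos θ, r sin θ) = (17.778390, 2.815820)
θ=9°: h = r sin θ − e = 2.815820 − 19 = -16.184180
θ=9°: x = r cos θ + √(L² − h²) = 17.778390 + 288.546482 = 306.324872
θ=112°: crank pin P = (r cos θ, r sin θ) = (-6.742919, 16.689309)
θ=112°: h = r sin θ − e = 16.689309 − 19 = -2.310691
θ=112°: x = r cos θ + √(L² − h²) = -6.742919 + 288.990762 = 282.247844
θ=173°: crank pin P = (r cos θ, r sin θ) = (-17.865831, 2.193648)
θ=173°: h = r sin θ − e = 2.193648 − 19 = -16.806352
θ=173°: x = r cos θ + √(L² − h²) = -17.865831 + 288.510912 = 270.645082

θ=9°: 306.3249
θ=112°: 282.2478
θ=173°: 270.6451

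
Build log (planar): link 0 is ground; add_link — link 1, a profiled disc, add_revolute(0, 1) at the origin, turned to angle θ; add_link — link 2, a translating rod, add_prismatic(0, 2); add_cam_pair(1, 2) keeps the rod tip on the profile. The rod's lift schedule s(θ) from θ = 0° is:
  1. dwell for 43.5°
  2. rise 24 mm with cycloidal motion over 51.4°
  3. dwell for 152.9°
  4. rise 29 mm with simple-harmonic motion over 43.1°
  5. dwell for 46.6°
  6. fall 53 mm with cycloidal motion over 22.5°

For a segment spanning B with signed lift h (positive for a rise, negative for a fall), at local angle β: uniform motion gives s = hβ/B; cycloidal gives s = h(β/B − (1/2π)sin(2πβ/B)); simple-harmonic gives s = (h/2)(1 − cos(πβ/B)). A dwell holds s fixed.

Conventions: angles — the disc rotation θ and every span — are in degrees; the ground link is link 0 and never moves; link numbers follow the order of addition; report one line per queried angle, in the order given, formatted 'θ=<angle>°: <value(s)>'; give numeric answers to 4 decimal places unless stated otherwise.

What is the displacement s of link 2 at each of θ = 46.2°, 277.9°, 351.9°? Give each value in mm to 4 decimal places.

seg 1 [0°–43.5°] dwell: s stays 0.0000
seg 2 [43.5°–94.9°] cycloidal, h=24: θ=46.2° here. β=2.7, B=51.4. 24·(0.0525 − sin(2π·0.0525)/(2π)) = 0.0228 → s = 0.0228
seg 2 [43.5°–94.9°] cycloidal, h=24: full span → s += 24 → s = 24.0000
seg 3 [94.9°–247.8°] dwell: s stays 24.0000
seg 4 [247.8°–290.9°] simple-harmonic, h=29: θ=277.9° here. β=30.1, B=43.1. 29/2·(1 − cos(π·0.6984)) = 22.9629 → s = 46.9629
seg 4 [247.8°–290.9°] simple-harmonic, h=29: full span → s += 29 → s = 53.0000
seg 5 [290.9°–337.5°] dwell: s stays 53.0000
seg 6 [337.5°–360°] cycloidal, h=-53: θ=351.9° here. β=14.4, B=22.5. -53·(0.6400 − sin(2π·0.6400)/(2π)) = -40.4194 → s = 12.5806

θ=46.2°: 0.0228
θ=277.9°: 46.9629
θ=351.9°: 12.5806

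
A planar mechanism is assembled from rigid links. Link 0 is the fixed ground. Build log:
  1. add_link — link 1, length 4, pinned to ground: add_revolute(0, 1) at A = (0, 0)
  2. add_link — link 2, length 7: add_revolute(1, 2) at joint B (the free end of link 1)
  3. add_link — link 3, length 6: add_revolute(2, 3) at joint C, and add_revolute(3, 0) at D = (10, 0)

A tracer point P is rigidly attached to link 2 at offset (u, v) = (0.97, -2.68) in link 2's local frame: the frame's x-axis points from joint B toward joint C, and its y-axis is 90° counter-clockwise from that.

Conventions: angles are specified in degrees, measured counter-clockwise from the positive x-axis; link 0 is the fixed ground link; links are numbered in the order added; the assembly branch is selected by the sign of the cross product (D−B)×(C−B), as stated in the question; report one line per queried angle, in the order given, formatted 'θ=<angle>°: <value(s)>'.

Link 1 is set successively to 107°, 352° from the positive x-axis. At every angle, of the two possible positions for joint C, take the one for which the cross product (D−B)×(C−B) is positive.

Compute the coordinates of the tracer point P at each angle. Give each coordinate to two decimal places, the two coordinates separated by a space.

A=(0,0), D=(10.00,0)
θ=107°: B = A + 4.00·(cos107°, sin107°) = (-1.1695, 3.8252)
θ=107°: |BD| = 11.8063
θ=107°: circle(B,7.00) ∩ circle(D,6.00): a=6.4537, h=2.7110
θ=107°:   candidates: C₊=(5.8145,4.2990) cross=32.007; C₋=(4.0578,-0.8305) cross=-32.007
θ=107°:   branch + wants cross > 0 → take C=(5.8145,4.2990) (cross=32.007)
θ=107°: ex = (C−B)/|BC| = (0.9977,0.0677); ey = (-0.0677,0.9977)
θ=107°: P = B + 0.97·ex + -2.68·ey = (-0.0203,1.2170)
θ=352°: B = A + 4.00·(cos352°, sin352°) = (3.9611, -0.5567)
θ=352°: |BD| = 6.0645
θ=352°: circle(B,7.00) ∩ circle(D,6.00): a=4.1041, h=5.6707
θ=352°:   candidates: C₊=(7.5273,5.4668) cross=34.390; C₋=(8.5684,-5.8267) cross=-34.390
θ=352°:   branch + wants cross > 0 → take C=(7.5273,5.4668) (cross=34.390)
θ=352°: ex = (C−B)/|BC| = (0.5095,0.8605); ey = (-0.8605,0.5095)
θ=352°: P = B + 0.97·ex + -2.68·ey = (6.7614,-1.0874)

θ=107°: -0.02 1.22
θ=352°: 6.76 -1.09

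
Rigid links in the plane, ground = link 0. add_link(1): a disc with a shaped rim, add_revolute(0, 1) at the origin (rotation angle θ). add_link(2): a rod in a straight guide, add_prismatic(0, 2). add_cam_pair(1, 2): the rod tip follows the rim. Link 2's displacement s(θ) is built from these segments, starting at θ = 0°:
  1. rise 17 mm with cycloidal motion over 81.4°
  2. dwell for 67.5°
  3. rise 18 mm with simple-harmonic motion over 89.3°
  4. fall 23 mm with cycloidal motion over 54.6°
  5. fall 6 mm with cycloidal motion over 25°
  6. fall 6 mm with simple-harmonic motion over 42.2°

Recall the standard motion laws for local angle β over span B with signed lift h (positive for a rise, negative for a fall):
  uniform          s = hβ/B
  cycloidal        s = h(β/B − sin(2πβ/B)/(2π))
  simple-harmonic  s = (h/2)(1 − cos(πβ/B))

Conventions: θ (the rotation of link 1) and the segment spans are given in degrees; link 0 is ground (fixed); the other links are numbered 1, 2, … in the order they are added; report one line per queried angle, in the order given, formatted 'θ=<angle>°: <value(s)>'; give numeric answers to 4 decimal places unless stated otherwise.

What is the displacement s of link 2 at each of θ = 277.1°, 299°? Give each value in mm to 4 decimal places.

segment 1 (0° to 81.4°, cycloidal, h = 17) is passed completely: s = 0.0000 + (17) = 17.0000
segment 2 (81.4° to 148.9°, dwell): s unchanged at 17.0000
segment 3 (148.9° to 238.2°, simple-harmonic, h = 18) is passed completely: s = 17.0000 + (18) = 35.0000
θ = 277.1° falls in segment 4 (238.2° to 292.8°, cycloidal, h = -23): β = 277.1 − 238.2 = 38.9°, B = 54.6°; Δs = -23·(0.7125 − sin(2π·0.7125)/(2π)) = -19.9456; s = 35.0000 − 19.9456 = 15.0544
segment 4 (238.2° to 292.8°, cycloidal, h = -23) is passed completely: s = 35.0000 + (-23) = 12.0000
θ = 299° falls in segment 5 (292.8° to 317.8°, cycloidal, h = -6): β = 299 − 292.8 = 6.2°, B = 25°; Δs = -6·(0.2480 − sin(2π·0.2480)/(2π)) = -0.5331; s = 12.0000 − 0.5331 = 11.4669

θ=277.1°: 15.0544
θ=299°: 11.4669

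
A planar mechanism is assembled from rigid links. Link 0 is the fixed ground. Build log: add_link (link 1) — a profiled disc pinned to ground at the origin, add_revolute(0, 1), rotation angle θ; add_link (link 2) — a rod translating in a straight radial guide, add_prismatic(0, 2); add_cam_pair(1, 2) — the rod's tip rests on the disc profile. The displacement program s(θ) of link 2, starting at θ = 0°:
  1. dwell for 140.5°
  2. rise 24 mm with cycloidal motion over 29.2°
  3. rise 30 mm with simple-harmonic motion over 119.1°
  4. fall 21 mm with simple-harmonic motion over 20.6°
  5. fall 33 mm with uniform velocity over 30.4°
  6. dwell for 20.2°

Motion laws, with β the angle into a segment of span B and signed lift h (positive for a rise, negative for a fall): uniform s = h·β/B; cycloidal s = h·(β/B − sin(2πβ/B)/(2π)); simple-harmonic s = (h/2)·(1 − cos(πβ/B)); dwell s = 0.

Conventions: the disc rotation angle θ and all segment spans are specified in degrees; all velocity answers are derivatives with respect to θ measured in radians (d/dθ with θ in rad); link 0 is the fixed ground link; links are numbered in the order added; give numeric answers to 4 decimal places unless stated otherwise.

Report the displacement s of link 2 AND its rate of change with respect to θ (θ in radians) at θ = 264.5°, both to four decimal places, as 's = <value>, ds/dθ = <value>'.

seg 1 [0°–140.5°] dwell: s stays 0.0000
seg 2 [140.5°–169.7°] cycloidal, h=24: full span → s += 24 → s = 24.0000
seg 3 [169.7°–288.8°] simple-harmonic, h=30: θ=264.5° here. β=94.8, B=119.1. 30/2·(1 − cos(π·0.7960)) = 27.0227 → s = 51.0227
velocity in seg [169.7°–288.8°] (simple-harmonic), θ in radians: β = 94.8° = 1.6546 rad, B = 119.1° = 2.0787 rad; ds/dθ = (πh/(2B)) sin(πβ/B) = (π·30/(2·2.0787)) sin(π·0.7960) = 13.556247 mm/rad

s = 51.0227, ds/dθ = 13.5562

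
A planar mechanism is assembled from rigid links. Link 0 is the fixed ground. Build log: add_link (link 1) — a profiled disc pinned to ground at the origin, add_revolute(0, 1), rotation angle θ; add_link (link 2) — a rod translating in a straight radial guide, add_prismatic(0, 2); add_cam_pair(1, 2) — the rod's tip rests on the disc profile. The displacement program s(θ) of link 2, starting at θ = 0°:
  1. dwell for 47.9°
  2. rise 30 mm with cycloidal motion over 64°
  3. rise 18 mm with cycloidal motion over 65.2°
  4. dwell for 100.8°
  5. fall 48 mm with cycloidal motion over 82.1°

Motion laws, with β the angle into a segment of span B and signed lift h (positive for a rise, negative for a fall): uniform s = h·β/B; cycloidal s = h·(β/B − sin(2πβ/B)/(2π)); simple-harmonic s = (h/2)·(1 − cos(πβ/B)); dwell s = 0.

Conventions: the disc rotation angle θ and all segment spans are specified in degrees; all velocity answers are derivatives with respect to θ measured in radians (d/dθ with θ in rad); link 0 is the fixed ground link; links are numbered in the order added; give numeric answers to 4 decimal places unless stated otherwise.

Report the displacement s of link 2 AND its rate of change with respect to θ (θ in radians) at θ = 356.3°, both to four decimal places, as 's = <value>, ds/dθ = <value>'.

seg 1 [0°–47.9°] dwell: s stays 0.0000
seg 2 [47.9°–111.9°] cycloidal, h=30: full span → s += 30 → s = 30.0000
seg 3 [111.9°–177.1°] cycloidal, h=18: full span → s += 18 → s = 48.0000
seg 4 [177.1°–277.9°] dwell: s stays 48.0000
seg 5 [277.9°–360°] cycloidal, h=-48: θ=356.3° here. β=78.4, B=82.1. -48·(0.9549 − sin(2π·0.9549)/(2π)) = -47.9712 → s = 0.0288
velocity in seg [277.9°–360°] (cycloidal), θ in radians: β = 78.4° = 1.3683 rad, B = 82.1° = 1.4329 rad; ds/dθ = (h/B)(1 − cos(2πβ/B)) = ((-48)/1.4329)(1 − cos(2π·0.9549)) = -1.334024 mm/rad

s = 0.0288, ds/dθ = -1.3340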